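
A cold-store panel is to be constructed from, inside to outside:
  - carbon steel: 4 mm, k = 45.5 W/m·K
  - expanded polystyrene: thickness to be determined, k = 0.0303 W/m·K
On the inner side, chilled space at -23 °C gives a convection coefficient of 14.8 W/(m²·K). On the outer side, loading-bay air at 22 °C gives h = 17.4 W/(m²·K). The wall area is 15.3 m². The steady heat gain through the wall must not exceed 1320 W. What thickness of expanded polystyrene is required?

Model the wall as resistances in series:
R_inner film = 1/(h_i·A) = 1/(14.8×15.3) = 0.004416 K/W
R_carbon steel = L/(kA) = 0.004/(45.5×15.3) = 5.746×10^-6 K/W
R_outer film = 1/(h_o·A) = 1/(17.4×15.3) = 0.003756 K/W
Sum of the known resistances R_other = 0.008178 K/W
Required total resistance R_tot = ΔT/Q_allow = 45/1320 = 0.03409 K/W
R_expanded polystyrene = R_tot − R_other = 0.02591 K/W
L = R·k·A = 0.02591×0.0303×15.3

L ≈ 12 mm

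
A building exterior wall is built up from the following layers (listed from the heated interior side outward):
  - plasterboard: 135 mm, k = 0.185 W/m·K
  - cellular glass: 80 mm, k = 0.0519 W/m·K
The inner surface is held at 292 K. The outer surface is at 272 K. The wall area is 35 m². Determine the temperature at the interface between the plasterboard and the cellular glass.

T ≈ 286 K

Using the resistance-network approach (series):
R_plasterboard = L/(kA) = 0.135/(0.185×35) = 0.02085 K/W
R_cellular glass = L/(kA) = 0.08/(0.0519×35) = 0.04404 K/W
R_total = 0.06489 K/W;  Q = ΔT/R_total = 20/0.06489 = 308.2 W
T_interface = T_inner − Q·ΣR(inner→interface) = 292 − 308×0.02085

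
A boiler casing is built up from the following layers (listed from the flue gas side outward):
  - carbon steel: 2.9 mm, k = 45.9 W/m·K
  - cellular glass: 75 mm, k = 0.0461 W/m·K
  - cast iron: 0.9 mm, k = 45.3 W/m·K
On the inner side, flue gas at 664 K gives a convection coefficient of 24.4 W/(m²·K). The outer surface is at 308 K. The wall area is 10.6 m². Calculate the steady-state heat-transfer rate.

Q ≈ 2260 W

Thermal resistances in series:
R_inner film = 1/(h_i·A) = 1/(24.4×10.6) = 0.003866 K/W
R_carbon steel = L/(kA) = 0.0029/(45.9×10.6) = 5.96×10^-6 K/W
R_cellular glass = L/(kA) = 0.075/(0.0461×10.6) = 0.1535 K/W
R_cast iron = L/(kA) = 0.0009/(45.3×10.6) = 1.874×10^-6 K/W
R_total = 0.1574 K/W
Q = ΔT / R_total = 356 / 0.1574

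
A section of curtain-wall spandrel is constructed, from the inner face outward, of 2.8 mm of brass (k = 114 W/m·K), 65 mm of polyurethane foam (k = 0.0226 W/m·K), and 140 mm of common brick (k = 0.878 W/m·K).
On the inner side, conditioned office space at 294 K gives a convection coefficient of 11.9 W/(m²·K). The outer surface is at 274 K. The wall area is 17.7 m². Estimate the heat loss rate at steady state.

Model the wall as resistances in series:
R_inner film = 1/(h_i·A) = 1/(11.9×17.7) = 0.004748 K/W
R_brass = L/(kA) = 0.0028/(114×17.7) = 1.388×10^-6 K/W
R_polyurethane foam = L/(kA) = 0.065/(0.0226×17.7) = 0.1625 K/W
R_common brick = L/(kA) = 0.14/(0.878×17.7) = 0.009009 K/W
R_total = 0.1762 K/W
Q = ΔT / R_total = 20 / 0.1762

Q ≈ 113 W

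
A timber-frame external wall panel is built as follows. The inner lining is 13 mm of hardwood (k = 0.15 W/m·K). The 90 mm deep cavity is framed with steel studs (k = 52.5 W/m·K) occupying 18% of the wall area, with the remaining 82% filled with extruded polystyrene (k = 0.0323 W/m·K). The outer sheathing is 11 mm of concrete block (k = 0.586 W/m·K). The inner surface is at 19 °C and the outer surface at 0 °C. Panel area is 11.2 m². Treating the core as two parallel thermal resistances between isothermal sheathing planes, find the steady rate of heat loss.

Sheathing layers in series; stud and cavity paths in parallel between them.
R_inner = 0.013/(0.15×11.2) = 0.007738 K/W
R_stud  = 0.09/(52.5×0.18×11.2) = 8.503×10^-4 K/W
R_cav   = 0.09/(0.0323×0.82×11.2) = 0.3034 K/W
1/R_core = 1/R_stud + 1/R_cav → R_core = 8.48×10^-4 K/W
R_outer = 0.011/(0.586×11.2) = 0.001676 K/W
R_total = 0.01026 K/W
Q = ΔT/R_total = 19/0.01026

Q ≈ 1850 W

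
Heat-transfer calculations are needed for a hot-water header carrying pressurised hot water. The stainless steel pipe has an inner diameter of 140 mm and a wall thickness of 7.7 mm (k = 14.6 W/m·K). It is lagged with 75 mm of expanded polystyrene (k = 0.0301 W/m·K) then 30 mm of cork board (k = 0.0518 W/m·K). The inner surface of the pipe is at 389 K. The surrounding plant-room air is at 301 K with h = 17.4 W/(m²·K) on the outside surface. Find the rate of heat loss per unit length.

q′ ≈ 21.1 W/m

Radial resistances (cylindrical: R_cond = ln(r_o/r_i)/(2πkL), R_conv = 1/(h·2πrL)):
R_stainless steel pipe wall = ln(77.7/70)/(2π×14.6×1) = 0.001138 K/W
R_expanded polystyrene = ln(152.7/77.7)/(2π×0.0301×1) = 3.572 K/W
R_cork board = ln(182.7/152.7)/(2π×0.0518×1) = 0.5511 K/W
R_outer film = 1/(h_o·2πr_oL) = 1/(17.4×2π×0.1827×1) = 0.05006 K/W
R_total = 4.175 K/W
Q = ΔT/R_total = 88/4.175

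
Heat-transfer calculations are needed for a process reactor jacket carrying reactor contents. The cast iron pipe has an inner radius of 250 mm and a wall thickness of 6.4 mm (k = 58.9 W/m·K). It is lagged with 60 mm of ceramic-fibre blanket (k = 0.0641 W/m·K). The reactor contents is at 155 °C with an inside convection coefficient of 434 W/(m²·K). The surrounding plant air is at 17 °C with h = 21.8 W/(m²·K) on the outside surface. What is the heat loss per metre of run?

Treating each annulus and film as a series resistance:
R_inner film = 1/(h_i·2πr₁L) = 1/(434×2π×0.25×1) = 0.001467 K/W
R_cast iron pipe wall = ln(256.4/250)/(2π×58.9×1) = 6.83×10^-5 K/W
R_ceramic-fibre blanket = ln(316.4/256.4)/(2π×0.0641×1) = 0.5221 K/W
R_outer film = 1/(h_o·2πr_oL) = 1/(21.8×2π×0.3164×1) = 0.02307 K/W
R_total = 0.5467 K/W
Q = ΔT/R_total = 138/0.5467

q′ ≈ 252 W/m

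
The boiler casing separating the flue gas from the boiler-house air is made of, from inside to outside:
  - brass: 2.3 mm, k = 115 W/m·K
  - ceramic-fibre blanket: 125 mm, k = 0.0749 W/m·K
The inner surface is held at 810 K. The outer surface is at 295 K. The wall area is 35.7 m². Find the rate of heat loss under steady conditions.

Using the resistance-network approach (series):
R_brass = L/(kA) = 0.0023/(115×35.7) = 5.602×10^-7 K/W
R_ceramic-fibre blanket = L/(kA) = 0.125/(0.0749×35.7) = 0.04675 K/W
R_total = 0.04675 K/W
Q = ΔT / R_total = 515 / 0.04675

Q ≈ 11000 W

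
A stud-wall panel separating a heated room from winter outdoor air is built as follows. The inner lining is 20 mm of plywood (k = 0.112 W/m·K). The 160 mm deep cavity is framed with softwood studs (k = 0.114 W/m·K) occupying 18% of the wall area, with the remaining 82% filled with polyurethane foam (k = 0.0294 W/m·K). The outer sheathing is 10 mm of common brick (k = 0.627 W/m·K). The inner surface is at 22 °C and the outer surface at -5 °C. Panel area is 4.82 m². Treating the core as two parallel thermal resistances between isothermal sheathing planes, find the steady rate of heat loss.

Q ≈ 34.4 W

Sheathing layers in series; stud and cavity paths in parallel between them.
R_inner = 0.02/(0.112×4.82) = 0.03705 K/W
R_stud  = 0.16/(0.114×0.18×4.82) = 1.618 K/W
R_cav   = 0.16/(0.0294×0.82×4.82) = 1.377 K/W
1/R_core = 1/R_stud + 1/R_cav → R_core = 0.7438 K/W
R_outer = 0.01/(0.627×4.82) = 0.003309 K/W
R_total = 0.7842 K/W
Q = ΔT/R_total = 27/0.7842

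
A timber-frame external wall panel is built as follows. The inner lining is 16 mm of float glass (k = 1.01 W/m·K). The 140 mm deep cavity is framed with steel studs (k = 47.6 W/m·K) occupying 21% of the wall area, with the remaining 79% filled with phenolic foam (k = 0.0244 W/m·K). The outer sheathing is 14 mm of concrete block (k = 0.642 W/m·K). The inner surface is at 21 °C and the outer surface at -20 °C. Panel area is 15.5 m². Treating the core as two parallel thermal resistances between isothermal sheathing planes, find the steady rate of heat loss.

Q ≈ 12300 W

Sheathing layers in series; stud and cavity paths in parallel between them.
R_inner = 0.016/(1.01×15.5) = 0.001022 K/W
R_stud  = 0.14/(47.6×0.21×15.5) = 9.036×10^-4 K/W
R_cav   = 0.14/(0.0244×0.79×15.5) = 0.4686 K/W
1/R_core = 1/R_stud + 1/R_cav → R_core = 9.018×10^-4 K/W
R_outer = 0.014/(0.642×15.5) = 0.001407 K/W
R_total = 0.003331 K/W
Q = ΔT/R_total = 41/0.003331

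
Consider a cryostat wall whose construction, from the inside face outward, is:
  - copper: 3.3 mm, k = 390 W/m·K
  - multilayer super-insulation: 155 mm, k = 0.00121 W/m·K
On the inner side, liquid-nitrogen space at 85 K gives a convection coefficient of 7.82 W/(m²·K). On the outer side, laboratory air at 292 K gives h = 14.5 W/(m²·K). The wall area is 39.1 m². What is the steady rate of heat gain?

Using the resistance-network approach (series):
R_inner film = 1/(h_i·A) = 1/(7.82×39.1) = 0.003271 K/W
R_copper = L/(kA) = 0.0033/(390×39.1) = 2.164×10^-7 K/W
R_multilayer super-insulation = L/(kA) = 0.155/(0.00121×39.1) = 3.276 K/W
R_outer film = 1/(h_o·A) = 1/(14.5×39.1) = 0.001764 K/W
R_total = 3.281 K/W
Q = ΔT / R_total = 207 / 3.281

Q ≈ 63.1 W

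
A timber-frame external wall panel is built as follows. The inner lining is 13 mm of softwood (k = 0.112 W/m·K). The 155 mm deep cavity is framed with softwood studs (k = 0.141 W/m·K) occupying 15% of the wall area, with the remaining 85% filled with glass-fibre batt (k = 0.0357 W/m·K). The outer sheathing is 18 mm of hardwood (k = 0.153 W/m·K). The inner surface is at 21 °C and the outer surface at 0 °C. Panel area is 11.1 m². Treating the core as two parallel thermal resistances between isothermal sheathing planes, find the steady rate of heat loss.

Q ≈ 71.9 W

Sheathing layers in series; stud and cavity paths in parallel between them.
R_inner = 0.013/(0.112×11.1) = 0.01046 K/W
R_stud  = 0.155/(0.141×0.15×11.1) = 0.6602 K/W
R_cav   = 0.155/(0.0357×0.85×11.1) = 0.4602 K/W
1/R_core = 1/R_stud + 1/R_cav → R_core = 0.2712 K/W
R_outer = 0.018/(0.153×11.1) = 0.0106 K/W
R_total = 0.2922 K/W
Q = ΔT/R_total = 21/0.2922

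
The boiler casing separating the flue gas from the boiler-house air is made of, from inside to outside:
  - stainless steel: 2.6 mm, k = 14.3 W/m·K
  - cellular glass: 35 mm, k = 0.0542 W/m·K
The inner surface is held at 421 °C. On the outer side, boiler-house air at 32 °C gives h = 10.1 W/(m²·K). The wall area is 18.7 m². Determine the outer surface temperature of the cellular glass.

T ≈ 83.7 °C

Series thermal resistances:
R_stainless steel = L/(kA) = 0.0026/(14.3×18.7) = 9.723×10^-6 K/W
R_cellular glass = L/(kA) = 0.035/(0.0542×18.7) = 0.03453 K/W
R_outer film = 1/(h_o·A) = 1/(10.1×18.7) = 0.005295 K/W
R_total = 0.03984 K/W;  Q = ΔT/R_total = 389/0.03984 = 9765 W
T_interface = T_inner − Q·ΣR(inner→interface) = 421 − 9760×0.03454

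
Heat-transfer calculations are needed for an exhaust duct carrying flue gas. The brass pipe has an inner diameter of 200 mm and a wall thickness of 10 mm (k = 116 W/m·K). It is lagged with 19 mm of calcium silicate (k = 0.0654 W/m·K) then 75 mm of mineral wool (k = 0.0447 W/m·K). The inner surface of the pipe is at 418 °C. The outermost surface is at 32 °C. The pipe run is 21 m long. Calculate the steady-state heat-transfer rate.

Q ≈ 4010 W

Cylindrical conduction, so R = ln(r₂/r₁)/(2πkL) per layer, in series:
R_brass pipe wall = ln(110/100)/(2π×116×21) = 6.227×10^-6 K/W
R_calcium silicate = ln(129/110)/(2π×0.0654×21) = 0.01846 K/W
R_mineral wool = ln(204/129)/(2π×0.0447×21) = 0.07771 K/W
R_total = 0.09618 K/W
Q = ΔT/R_total = 386/0.09618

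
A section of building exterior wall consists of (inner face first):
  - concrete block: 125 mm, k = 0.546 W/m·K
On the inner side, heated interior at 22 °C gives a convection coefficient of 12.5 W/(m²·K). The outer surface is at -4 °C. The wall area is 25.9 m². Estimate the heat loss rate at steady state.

Q ≈ 2180 W

Using the resistance-network approach (series):
R_inner film = 1/(h_i·A) = 1/(12.5×25.9) = 0.003089 K/W
R_concrete block = L/(kA) = 0.125/(0.546×25.9) = 0.008839 K/W
R_total = 0.01193 K/W
Q = ΔT / R_total = 26 / 0.01193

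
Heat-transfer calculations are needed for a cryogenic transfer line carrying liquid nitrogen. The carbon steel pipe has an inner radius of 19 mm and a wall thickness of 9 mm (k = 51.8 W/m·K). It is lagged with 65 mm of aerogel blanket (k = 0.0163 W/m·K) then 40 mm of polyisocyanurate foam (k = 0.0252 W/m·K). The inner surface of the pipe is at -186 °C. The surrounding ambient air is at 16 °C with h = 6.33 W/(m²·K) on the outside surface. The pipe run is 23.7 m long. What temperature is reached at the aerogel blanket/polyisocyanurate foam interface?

T ≈ -18.9 °C

Per-layer cylindrical resistances, series-summed:
R_carbon steel pipe wall = ln(28/19)/(2π×51.8×23.7) = 5.027×10^-5 K/W
R_aerogel blanket = ln(93/28)/(2π×0.0163×23.7) = 0.4945 K/W
R_polyisocyanurate foam = ln(133/93)/(2π×0.0252×23.7) = 0.09533 K/W
R_outer film = 1/(h_o·2πr_oL) = 1/(6.33×2π×0.133×23.7) = 0.007977 K/W
R_total = 0.5979 K/W
Q = ΔT/R_total = 202/0.5979
Q = 338 W
T_interface = T_inner + Q·ΣR(inner→interface) = -186 + 338×0.4946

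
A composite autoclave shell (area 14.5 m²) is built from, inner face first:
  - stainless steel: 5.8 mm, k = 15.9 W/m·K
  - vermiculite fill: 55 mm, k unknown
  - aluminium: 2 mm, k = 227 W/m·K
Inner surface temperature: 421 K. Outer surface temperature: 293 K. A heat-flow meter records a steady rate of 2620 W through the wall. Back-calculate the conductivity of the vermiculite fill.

Model the wall as resistances in series:
R_stainless steel = L/(kA) = 0.0058/(15.9×14.5) = 2.516×10^-5 K/W
R_aluminium = L/(kA) = 0.002/(227×14.5) = 6.076×10^-7 K/W
Sum of known resistances R_other = 2.576×10^-5 K/W
Total R = ΔT/Q = 128/2620 = 0.04885 K/W
R_vermiculite fill = R_total − R_other = 0.04883 K/W
k = L/(R·A) = 0.055/(0.04883×14.5)

k ≈ 0.0777 W/(m·K)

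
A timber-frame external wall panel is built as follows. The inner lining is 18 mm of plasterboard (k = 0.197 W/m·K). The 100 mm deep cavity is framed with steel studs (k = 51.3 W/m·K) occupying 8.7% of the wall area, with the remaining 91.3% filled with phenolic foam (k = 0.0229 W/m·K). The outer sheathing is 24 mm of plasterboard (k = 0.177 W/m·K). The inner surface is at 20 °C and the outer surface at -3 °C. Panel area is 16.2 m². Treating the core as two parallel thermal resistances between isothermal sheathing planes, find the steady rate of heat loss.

Q ≈ 1490 W

Sheathing layers in series; stud and cavity paths in parallel between them.
R_inner = 0.018/(0.197×16.2) = 0.00564 K/W
R_stud  = 0.1/(51.3×0.087×16.2) = 0.001383 K/W
R_cav   = 0.1/(0.0229×0.913×16.2) = 0.2952 K/W
1/R_core = 1/R_stud + 1/R_cav → R_core = 0.001377 K/W
R_outer = 0.024/(0.177×16.2) = 0.00837 K/W
R_total = 0.01539 K/W
Q = ΔT/R_total = 23/0.01539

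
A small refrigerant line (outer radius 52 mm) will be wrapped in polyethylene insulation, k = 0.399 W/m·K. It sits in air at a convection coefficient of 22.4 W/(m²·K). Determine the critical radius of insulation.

For a cylinder r_cr = k/h = 0.399/22.4
r_cr = 17.8 mm; since the bare radius (52 mm) is above r_cr, any added insulation will reduce heat loss.

r_cr ≈ 17.8 mm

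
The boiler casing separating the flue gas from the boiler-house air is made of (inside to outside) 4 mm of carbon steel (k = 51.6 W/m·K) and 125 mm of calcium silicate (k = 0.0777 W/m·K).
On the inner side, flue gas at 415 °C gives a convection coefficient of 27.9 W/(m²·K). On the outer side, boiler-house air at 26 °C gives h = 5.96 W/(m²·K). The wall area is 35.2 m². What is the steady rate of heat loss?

Q ≈ 7550 W

Thermal resistances in series:
R_inner film = 1/(h_i·A) = 1/(27.9×35.2) = 0.001018 K/W
R_carbon steel = L/(kA) = 0.004/(51.6×35.2) = 2.202×10^-6 K/W
R_calcium silicate = L/(kA) = 0.125/(0.0777×35.2) = 0.0457 K/W
R_outer film = 1/(h_o·A) = 1/(5.96×35.2) = 0.004767 K/W
R_total = 0.05149 K/W
Q = ΔT / R_total = 389 / 0.05149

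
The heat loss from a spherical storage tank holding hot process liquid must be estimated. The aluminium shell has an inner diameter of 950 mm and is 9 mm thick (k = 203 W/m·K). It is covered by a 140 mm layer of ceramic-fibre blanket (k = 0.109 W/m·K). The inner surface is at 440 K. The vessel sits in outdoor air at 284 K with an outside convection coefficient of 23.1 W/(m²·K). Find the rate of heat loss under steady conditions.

Radial (spherical) resistances in series:
R_aluminium shell = (1/0.475 − 1/0.484)/(4π×203) = 1.535×10^-5 K/W
R_ceramic-fibre blanket = (1/0.484 − 1/0.624)/(4π×0.109) = 0.3384 K/W
R_outer film = 1/(h·4πr_o²) = 1/(23.1×4π×0.624²) = 0.008847 K/W
R_total = 0.3473 K/W
Q = ΔT/R_total = 156/0.3473

Q ≈ 449 W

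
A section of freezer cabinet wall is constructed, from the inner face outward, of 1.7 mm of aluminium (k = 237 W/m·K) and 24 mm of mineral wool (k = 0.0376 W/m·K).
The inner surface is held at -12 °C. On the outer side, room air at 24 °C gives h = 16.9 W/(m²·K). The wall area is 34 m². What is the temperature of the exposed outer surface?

T ≈ 20.9 °C

Thermal resistances in series:
R_aluminium = L/(kA) = 0.0017/(237×34) = 2.11×10^-7 K/W
R_mineral wool = L/(kA) = 0.024/(0.0376×34) = 0.01877 K/W
R_outer film = 1/(h_o·A) = 1/(16.9×34) = 0.00174 K/W
R_total = 0.02051 K/W;  Q = ΔT/R_total = 36/0.02051 = 1755 W
T_interface = T_inner + Q·ΣR(inner→interface) = -12 + 1750×0.01877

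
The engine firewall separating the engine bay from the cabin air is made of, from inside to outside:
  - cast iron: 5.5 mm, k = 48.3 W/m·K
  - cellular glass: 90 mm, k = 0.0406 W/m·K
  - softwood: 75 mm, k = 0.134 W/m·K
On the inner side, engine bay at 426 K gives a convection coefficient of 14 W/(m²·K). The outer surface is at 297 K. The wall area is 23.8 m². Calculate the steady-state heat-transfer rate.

Q ≈ 1080 W

Series thermal resistances:
R_inner film = 1/(h_i·A) = 1/(14×23.8) = 0.003001 K/W
R_cast iron = L/(kA) = 0.0055/(48.3×23.8) = 4.785×10^-6 K/W
R_cellular glass = L/(kA) = 0.09/(0.0406×23.8) = 0.09314 K/W
R_softwood = L/(kA) = 0.075/(0.134×23.8) = 0.02352 K/W
R_total = 0.1197 K/W
Q = ΔT / R_total = 129 / 0.1197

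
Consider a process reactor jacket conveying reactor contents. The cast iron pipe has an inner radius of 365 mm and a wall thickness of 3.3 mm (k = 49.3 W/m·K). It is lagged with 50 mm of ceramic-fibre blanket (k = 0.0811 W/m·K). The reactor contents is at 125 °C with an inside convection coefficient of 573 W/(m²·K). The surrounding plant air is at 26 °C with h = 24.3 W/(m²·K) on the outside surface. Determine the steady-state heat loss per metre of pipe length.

q′ ≈ 372 W/m

Per-layer cylindrical resistances, series-summed:
R_inner film = 1/(h_i·2πr₁L) = 1/(573×2π×0.365×1) = 7.61×10^-4 K/W
R_cast iron pipe wall = ln(368.3/365)/(2π×49.3×1) = 2.906×10^-5 K/W
R_ceramic-fibre blanket = ln(418.3/368.3)/(2π×0.0811×1) = 0.2498 K/W
R_outer film = 1/(h_o·2πr_oL) = 1/(24.3×2π×0.4183×1) = 0.01566 K/W
R_total = 0.2663 K/W
Q = ΔT/R_total = 99/0.2663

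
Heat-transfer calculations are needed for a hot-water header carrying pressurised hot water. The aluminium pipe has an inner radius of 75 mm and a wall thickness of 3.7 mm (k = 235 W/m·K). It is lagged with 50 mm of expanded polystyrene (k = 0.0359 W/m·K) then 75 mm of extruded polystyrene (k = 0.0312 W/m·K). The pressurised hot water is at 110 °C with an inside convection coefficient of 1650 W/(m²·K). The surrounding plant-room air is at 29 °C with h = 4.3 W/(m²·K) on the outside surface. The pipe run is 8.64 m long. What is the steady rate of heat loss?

Q ≈ 149 W

Treating each annulus and film as a series resistance:
R_inner film = 1/(h_i·2πr₁L) = 1/(1650×2π×0.075×8.64) = 1.489×10^-4 K/W
R_aluminium pipe wall = ln(78.7/75)/(2π×235×8.64) = 3.775×10^-6 K/W
R_expanded polystyrene = ln(128.7/78.7)/(2π×0.0359×8.64) = 0.2524 K/W
R_extruded polystyrene = ln(203.7/128.7)/(2π×0.0312×8.64) = 0.2711 K/W
R_outer film = 1/(h_o·2πr_oL) = 1/(4.3×2π×0.2037×8.64) = 0.02103 K/W
R_total = 0.5446 K/W
Q = ΔT/R_total = 81/0.5446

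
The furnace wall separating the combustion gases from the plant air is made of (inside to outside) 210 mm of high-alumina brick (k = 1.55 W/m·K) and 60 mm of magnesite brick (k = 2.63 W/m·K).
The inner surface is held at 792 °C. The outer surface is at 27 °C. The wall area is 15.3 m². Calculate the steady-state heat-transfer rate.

Q ≈ 73900 W

Treating each layer as a thermal resistance in series:
R_high-alumina brick = L/(kA) = 0.21/(1.55×15.3) = 0.008855 K/W
R_magnesite brick = L/(kA) = 0.06/(2.63×15.3) = 0.001491 K/W
R_total = 0.01035 K/W
Q = ΔT / R_total = 765 / 0.01035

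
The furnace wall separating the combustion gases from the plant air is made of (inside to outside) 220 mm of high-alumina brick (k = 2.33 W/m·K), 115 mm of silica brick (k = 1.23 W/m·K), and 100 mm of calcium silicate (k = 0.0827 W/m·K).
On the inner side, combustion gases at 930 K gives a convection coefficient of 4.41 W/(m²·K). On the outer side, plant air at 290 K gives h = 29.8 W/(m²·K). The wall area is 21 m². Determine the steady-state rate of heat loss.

Thermal resistances in series:
R_inner film = 1/(h_i·A) = 1/(4.41×21) = 0.0108 K/W
R_high-alumina brick = L/(kA) = 0.22/(2.33×21) = 0.004496 K/W
R_silica brick = L/(kA) = 0.115/(1.23×21) = 0.004452 K/W
R_calcium silicate = L/(kA) = 0.1/(0.0827×21) = 0.05758 K/W
R_outer film = 1/(h_o·A) = 1/(29.8×21) = 0.001598 K/W
R_total = 0.07892 K/W
Q = ΔT / R_total = 640 / 0.07892

Q ≈ 8110 W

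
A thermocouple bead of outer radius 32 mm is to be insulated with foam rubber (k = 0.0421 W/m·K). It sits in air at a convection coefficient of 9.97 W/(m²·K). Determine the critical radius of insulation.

r_cr ≈ 8.45 mm

For a sphere r_cr = 2k/h = 2×0.0421/9.97
r_cr = 8.45 mm; since the bare radius (32 mm) is above r_cr, any added insulation will reduce heat loss.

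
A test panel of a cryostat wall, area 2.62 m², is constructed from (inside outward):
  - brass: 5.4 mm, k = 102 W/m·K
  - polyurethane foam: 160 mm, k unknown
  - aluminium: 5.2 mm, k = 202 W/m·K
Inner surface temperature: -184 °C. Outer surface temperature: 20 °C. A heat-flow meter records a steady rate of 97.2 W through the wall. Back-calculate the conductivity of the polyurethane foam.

k ≈ 0.0291 W/(m·K)

Treating each layer as a thermal resistance in series:
R_brass = L/(kA) = 0.0054/(102×2.62) = 2.021×10^-5 K/W
R_aluminium = L/(kA) = 0.0052/(202×2.62) = 9.825×10^-6 K/W
Sum of known resistances R_other = 3.003×10^-5 K/W
Total R = ΔT/Q = 204/97.2 = 2.099 K/W
R_polyurethane foam = R_total − R_other = 2.099 K/W
k = L/(R·A) = 0.16/(2.099×2.62)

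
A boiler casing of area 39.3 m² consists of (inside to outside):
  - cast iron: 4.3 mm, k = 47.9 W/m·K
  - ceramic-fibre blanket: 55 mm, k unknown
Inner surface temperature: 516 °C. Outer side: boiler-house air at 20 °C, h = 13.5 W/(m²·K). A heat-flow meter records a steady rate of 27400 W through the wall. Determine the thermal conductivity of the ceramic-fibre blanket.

Series thermal resistances:
R_cast iron = L/(kA) = 0.0043/(47.9×39.3) = 2.284×10^-6 K/W
R_outer film = 1/(h_o·A) = 1/(13.5×39.3) = 0.001885 K/W
Sum of known resistances R_other = 0.001887 K/W
Total R = ΔT/Q = 496/27400 = 0.0181 K/W
R_ceramic-fibre blanket = R_total − R_other = 0.01622 K/W
k = L/(R·A) = 0.055/(0.01622×39.3)

k ≈ 0.0863 W/(m·K)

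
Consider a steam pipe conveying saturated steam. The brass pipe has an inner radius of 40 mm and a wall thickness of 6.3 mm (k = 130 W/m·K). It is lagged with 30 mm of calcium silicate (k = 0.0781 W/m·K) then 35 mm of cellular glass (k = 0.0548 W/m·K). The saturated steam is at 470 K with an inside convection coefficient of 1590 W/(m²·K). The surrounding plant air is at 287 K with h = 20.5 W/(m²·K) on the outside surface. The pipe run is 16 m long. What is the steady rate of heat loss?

For a radial system each layer contributes R = ln(r_out/r_in)/(2πkL); films add R = 1/(hA).
R_inner film = 1/(h_i·2πr₁L) = 1/(1590×2π×0.04×16) = 1.564×10^-4 K/W
R_brass pipe wall = ln(46.3/40)/(2π×130×16) = 1.119×10^-5 K/W
R_calcium silicate = ln(76.3/46.3)/(2π×0.0781×16) = 0.06362 K/W
R_cellular glass = ln(111.3/76.3)/(2π×0.0548×16) = 0.06853 K/W
R_outer film = 1/(h_o·2πr_oL) = 1/(20.5×2π×0.1113×16) = 0.00436 K/W
R_total = 0.1367 K/W
Q = ΔT/R_total = 183/0.1367

Q ≈ 1340 W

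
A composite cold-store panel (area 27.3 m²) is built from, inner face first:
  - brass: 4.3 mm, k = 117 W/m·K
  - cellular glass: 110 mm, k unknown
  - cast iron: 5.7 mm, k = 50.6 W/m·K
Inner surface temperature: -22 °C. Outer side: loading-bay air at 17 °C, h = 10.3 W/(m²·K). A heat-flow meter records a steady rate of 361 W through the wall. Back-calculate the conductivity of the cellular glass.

Using the resistance-network approach (series):
R_brass = L/(kA) = 0.0043/(117×27.3) = 1.346×10^-6 K/W
R_cast iron = L/(kA) = 0.0057/(50.6×27.3) = 4.126×10^-6 K/W
R_outer film = 1/(h_o·A) = 1/(10.3×27.3) = 0.003556 K/W
Sum of known resistances R_other = 0.003562 K/W
Total R = ΔT/Q = 39/361 = 0.108 K/W
R_cellular glass = R_total − R_other = 0.1045 K/W
k = L/(R·A) = 0.11/(0.1045×27.3)

k ≈ 0.0386 W/(m·K)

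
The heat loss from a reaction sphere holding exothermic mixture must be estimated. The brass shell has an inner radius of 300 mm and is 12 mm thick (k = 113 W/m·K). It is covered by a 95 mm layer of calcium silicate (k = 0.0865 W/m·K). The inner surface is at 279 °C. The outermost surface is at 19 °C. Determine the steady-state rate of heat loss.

Spherical conduction: R = (1/r_in − 1/r_out)/(4πk) per layer; series-sum.
R_brass shell = (1/0.3 − 1/0.312)/(4π×113) = 9.029×10^-5 K/W
R_calcium silicate = (1/0.312 − 1/0.407)/(4π×0.0865) = 0.6883 K/W
R_total = 0.6883 K/W
Q = ΔT/R_total = 260/0.6883

Q ≈ 378 W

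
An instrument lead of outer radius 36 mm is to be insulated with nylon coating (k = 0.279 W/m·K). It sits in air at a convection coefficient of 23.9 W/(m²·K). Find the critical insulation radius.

r_cr ≈ 11.7 mm

For a cylinder r_cr = k/h = 0.279/23.9
r_cr = 11.7 mm; since the bare radius (36 mm) is above r_cr, any added insulation will reduce heat loss.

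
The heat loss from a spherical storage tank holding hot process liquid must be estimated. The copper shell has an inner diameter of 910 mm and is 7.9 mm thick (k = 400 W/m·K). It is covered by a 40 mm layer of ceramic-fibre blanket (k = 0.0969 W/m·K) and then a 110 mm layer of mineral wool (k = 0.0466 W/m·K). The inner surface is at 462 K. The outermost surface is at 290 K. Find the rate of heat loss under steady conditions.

Q ≈ 229 W

For a spherical shell R = (1/r₁ − 1/r₂)/(4πk); film R = 1/(h·4πr²). In series:
R_copper shell = (1/0.455 − 1/0.4629)/(4π×400) = 7.462×10^-6 K/W
R_ceramic-fibre blanket = (1/0.4629 − 1/0.5029)/(4π×0.0969) = 0.1411 K/W
R_mineral wool = (1/0.5029 − 1/0.6129)/(4π×0.0466) = 0.6094 K/W
R_total = 0.7505 K/W
Q = ΔT/R_total = 172/0.7505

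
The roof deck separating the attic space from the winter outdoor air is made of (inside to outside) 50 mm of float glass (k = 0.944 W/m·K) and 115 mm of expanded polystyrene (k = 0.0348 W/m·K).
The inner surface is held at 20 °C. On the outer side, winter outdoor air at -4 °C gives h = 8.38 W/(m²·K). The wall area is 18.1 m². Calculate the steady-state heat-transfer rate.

Q ≈ 125 W

Treating each layer as a thermal resistance in series:
R_float glass = L/(kA) = 0.05/(0.944×18.1) = 0.002926 K/W
R_expanded polystyrene = L/(kA) = 0.115/(0.0348×18.1) = 0.1826 K/W
R_outer film = 1/(h_o·A) = 1/(8.38×18.1) = 0.006593 K/W
R_total = 0.1921 K/W
Q = ΔT / R_total = 24 / 0.1921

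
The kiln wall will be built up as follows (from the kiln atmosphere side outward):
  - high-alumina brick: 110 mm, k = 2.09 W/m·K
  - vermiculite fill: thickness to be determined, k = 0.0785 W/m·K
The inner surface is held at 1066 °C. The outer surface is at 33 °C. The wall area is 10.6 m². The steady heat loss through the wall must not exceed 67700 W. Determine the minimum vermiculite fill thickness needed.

L ≈ 8.57 mm

Thermal resistances in series:
R_high-alumina brick = L/(kA) = 0.11/(2.09×10.6) = 0.004965 K/W
Sum of the known resistances R_other = 0.004965 K/W
Required total resistance R_tot = ΔT/Q_allow = 1033/67700 = 0.01526 K/W
R_vermiculite fill = R_tot − R_other = 0.01029 K/W
L = R·k·A = 0.01029×0.0785×10.6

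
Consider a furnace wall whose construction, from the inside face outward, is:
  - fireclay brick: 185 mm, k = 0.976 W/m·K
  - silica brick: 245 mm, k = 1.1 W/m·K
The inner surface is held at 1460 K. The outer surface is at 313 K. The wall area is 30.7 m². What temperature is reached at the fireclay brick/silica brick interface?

Thermal resistances in series:
R_fireclay brick = L/(kA) = 0.185/(0.976×30.7) = 0.006174 K/W
R_silica brick = L/(kA) = 0.245/(1.1×30.7) = 0.007255 K/W
R_total = 0.01343 K/W;  Q = ΔT/R_total = 1147/0.01343 = 85410 W
T_interface = T_inner − Q·ΣR(inner→interface) = 1460 − 85400×0.006174

T ≈ 933 K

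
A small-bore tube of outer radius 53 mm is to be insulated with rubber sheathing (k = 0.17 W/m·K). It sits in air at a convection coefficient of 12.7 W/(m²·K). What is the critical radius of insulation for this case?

For a cylinder r_cr = k/h = 0.17/12.7
r_cr = 13.4 mm; since the bare radius (53 mm) is above r_cr, any added insulation will reduce heat loss.

r_cr ≈ 13.4 mm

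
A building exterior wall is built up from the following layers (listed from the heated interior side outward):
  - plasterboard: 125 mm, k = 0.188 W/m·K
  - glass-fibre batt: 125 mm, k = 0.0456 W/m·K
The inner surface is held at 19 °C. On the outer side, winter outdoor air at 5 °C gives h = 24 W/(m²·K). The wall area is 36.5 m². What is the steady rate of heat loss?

Thermal resistances in series:
R_plasterboard = L/(kA) = 0.125/(0.188×36.5) = 0.01822 K/W
R_glass-fibre batt = L/(kA) = 0.125/(0.0456×36.5) = 0.0751 K/W
R_outer film = 1/(h_o·A) = 1/(24×36.5) = 0.001142 K/W
R_total = 0.09446 K/W
Q = ΔT / R_total = 14 / 0.09446

Q ≈ 148 W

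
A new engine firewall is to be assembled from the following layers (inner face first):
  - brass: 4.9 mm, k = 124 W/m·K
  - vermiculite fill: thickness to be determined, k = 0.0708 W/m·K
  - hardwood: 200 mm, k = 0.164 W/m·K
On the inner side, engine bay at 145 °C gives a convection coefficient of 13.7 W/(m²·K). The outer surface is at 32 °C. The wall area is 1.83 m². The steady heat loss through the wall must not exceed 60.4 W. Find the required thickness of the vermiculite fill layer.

Treating each layer as a thermal resistance in series:
R_inner film = 1/(h_i·A) = 1/(13.7×1.83) = 0.03989 K/W
R_brass = L/(kA) = 0.0049/(124×1.83) = 2.159×10^-5 K/W
R_hardwood = L/(kA) = 0.2/(0.164×1.83) = 0.6664 K/W
Sum of the known resistances R_other = 0.7063 K/W
Required total resistance R_tot = ΔT/Q_allow = 113/60.4 = 1.871 K/W
R_vermiculite fill = R_tot − R_other = 1.165 K/W
L = R·k·A = 1.165×0.0708×1.83

L ≈ 151 mm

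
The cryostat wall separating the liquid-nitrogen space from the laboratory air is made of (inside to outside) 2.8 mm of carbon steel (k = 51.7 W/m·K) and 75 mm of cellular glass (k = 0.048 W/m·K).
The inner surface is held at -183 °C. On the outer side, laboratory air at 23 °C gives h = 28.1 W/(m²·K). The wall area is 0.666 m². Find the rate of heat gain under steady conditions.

Q ≈ 85.8 W

Model the wall as resistances in series:
R_carbon steel = L/(kA) = 0.0028/(51.7×0.666) = 8.132×10^-5 K/W
R_cellular glass = L/(kA) = 0.075/(0.048×0.666) = 2.346 K/W
R_outer film = 1/(h_o·A) = 1/(28.1×0.666) = 0.05343 K/W
R_total = 2.4 K/W
Q = ΔT / R_total = 206 / 2.4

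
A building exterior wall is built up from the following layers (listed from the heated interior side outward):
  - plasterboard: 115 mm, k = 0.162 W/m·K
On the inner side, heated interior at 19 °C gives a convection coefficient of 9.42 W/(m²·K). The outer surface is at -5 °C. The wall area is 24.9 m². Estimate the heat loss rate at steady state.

Q ≈ 732 W

Thermal resistances in series:
R_inner film = 1/(h_i·A) = 1/(9.42×24.9) = 0.004263 K/W
R_plasterboard = L/(kA) = 0.115/(0.162×24.9) = 0.02851 K/W
R_total = 0.03277 K/W
Q = ΔT / R_total = 24 / 0.03277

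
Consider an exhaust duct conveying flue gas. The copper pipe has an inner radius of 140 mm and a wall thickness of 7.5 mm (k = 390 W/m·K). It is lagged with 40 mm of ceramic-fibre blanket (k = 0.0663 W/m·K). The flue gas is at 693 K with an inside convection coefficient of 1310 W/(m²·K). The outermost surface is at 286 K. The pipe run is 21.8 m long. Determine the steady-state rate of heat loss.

For a radial system each layer contributes R = ln(r_out/r_in)/(2πkL); films add R = 1/(hA).
R_inner film = 1/(h_i·2πr₁L) = 1/(1310×2π×0.14×21.8) = 3.981×10^-5 K/W
R_copper pipe wall = ln(147.5/140)/(2π×390×21.8) = 9.769×10^-7 K/W
R_ceramic-fibre blanket = ln(187.5/147.5)/(2π×0.0663×21.8) = 0.02642 K/W
R_total = 0.02646 K/W
Q = ΔT/R_total = 407/0.02646

Q ≈ 15400 W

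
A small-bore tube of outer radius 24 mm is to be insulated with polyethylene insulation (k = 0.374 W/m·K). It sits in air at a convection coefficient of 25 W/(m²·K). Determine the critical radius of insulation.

For a cylinder r_cr = k/h = 0.374/25
r_cr = 15 mm; since the bare radius (24 mm) is above r_cr, any added insulation will reduce heat loss.

r_cr ≈ 15 mm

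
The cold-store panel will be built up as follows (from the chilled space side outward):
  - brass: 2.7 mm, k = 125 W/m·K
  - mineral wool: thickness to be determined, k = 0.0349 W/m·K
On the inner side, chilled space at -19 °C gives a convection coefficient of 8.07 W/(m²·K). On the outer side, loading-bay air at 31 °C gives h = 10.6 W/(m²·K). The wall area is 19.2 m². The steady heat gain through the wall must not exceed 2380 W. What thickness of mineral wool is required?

Using the resistance-network approach (series):
R_inner film = 1/(h_i·A) = 1/(8.07×19.2) = 0.006454 K/W
R_brass = L/(kA) = 0.0027/(125×19.2) = 1.125×10^-6 K/W
R_outer film = 1/(h_o·A) = 1/(10.6×19.2) = 0.004914 K/W
Sum of the known resistances R_other = 0.01137 K/W
Required total resistance R_tot = ΔT/Q_allow = 50/2380 = 0.02101 K/W
R_mineral wool = R_tot − R_other = 0.00964 K/W
L = R·k·A = 0.00964×0.0349×19.2

L ≈ 6.46 mm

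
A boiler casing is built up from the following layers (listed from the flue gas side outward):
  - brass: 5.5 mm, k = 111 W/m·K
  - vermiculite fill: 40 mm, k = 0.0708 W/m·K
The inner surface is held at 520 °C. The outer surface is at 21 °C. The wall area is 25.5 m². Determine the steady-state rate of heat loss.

Q ≈ 22500 W

Using the resistance-network approach (series):
R_brass = L/(kA) = 0.0055/(111×25.5) = 1.943×10^-6 K/W
R_vermiculite fill = L/(kA) = 0.04/(0.0708×25.5) = 0.02216 K/W
R_total = 0.02216 K/W
Q = ΔT / R_total = 499 / 0.02216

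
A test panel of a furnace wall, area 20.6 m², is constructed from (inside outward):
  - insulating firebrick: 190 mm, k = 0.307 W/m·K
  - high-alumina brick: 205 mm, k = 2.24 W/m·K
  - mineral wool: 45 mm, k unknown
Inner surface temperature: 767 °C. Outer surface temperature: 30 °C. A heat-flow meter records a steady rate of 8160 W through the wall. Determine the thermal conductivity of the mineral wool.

k ≈ 0.0391 W/(m·K)

Series thermal resistances:
R_insulating firebrick = L/(kA) = 0.19/(0.307×20.6) = 0.03004 K/W
R_high-alumina brick = L/(kA) = 0.205/(2.24×20.6) = 0.004443 K/W
Sum of known resistances R_other = 0.03449 K/W
Total R = ΔT/Q = 737/8160 = 0.09032 K/W
R_mineral wool = R_total − R_other = 0.05583 K/W
k = L/(R·A) = 0.045/(0.05583×20.6)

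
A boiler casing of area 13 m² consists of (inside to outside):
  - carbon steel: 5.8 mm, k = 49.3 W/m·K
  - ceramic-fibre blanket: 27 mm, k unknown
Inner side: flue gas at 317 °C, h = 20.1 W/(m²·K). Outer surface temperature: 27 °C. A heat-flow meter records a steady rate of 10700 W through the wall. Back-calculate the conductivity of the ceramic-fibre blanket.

k ≈ 0.0893 W/(m·K)

Series thermal resistances:
R_inner film = 1/(h_i·A) = 1/(20.1×13) = 0.003827 K/W
R_carbon steel = L/(kA) = 0.0058/(49.3×13) = 9.05×10^-6 K/W
Sum of known resistances R_other = 0.003836 K/W
Total R = ΔT/Q = 290/10700 = 0.0271 K/W
R_ceramic-fibre blanket = R_total − R_other = 0.02327 K/W
k = L/(R·A) = 0.027/(0.02327×13)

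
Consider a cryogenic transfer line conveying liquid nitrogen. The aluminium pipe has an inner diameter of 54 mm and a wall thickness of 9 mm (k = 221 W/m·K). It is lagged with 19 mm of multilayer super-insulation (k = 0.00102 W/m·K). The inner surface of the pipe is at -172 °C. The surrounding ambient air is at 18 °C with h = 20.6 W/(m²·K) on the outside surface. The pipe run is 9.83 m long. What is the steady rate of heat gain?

Q ≈ 28.2 W

Per-layer cylindrical resistances, series-summed:
R_aluminium pipe wall = ln(36/27)/(2π×221×9.83) = 2.108×10^-5 K/W
R_multilayer super-insulation = ln(55/36)/(2π×0.00102×9.83) = 6.727 K/W
R_outer film = 1/(h_o·2πr_oL) = 1/(20.6×2π×0.055×9.83) = 0.01429 K/W
R_total = 6.742 K/W
Q = ΔT/R_total = 190/6.742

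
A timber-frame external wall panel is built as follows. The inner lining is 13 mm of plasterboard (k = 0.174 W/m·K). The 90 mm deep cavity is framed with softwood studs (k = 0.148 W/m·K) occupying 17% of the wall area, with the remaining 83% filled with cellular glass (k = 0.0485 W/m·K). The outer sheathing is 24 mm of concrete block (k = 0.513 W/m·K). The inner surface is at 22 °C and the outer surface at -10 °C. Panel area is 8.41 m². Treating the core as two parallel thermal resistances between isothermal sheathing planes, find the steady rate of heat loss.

Q ≈ 180 W

Sheathing layers in series; stud and cavity paths in parallel between them.
R_inner = 0.013/(0.174×8.41) = 0.008884 K/W
R_stud  = 0.09/(0.148×0.17×8.41) = 0.4253 K/W
R_cav   = 0.09/(0.0485×0.83×8.41) = 0.2658 K/W
1/R_core = 1/R_stud + 1/R_cav → R_core = 0.1636 K/W
R_outer = 0.024/(0.513×8.41) = 0.005563 K/W
R_total = 0.178 K/W
Q = ΔT/R_total = 32/0.178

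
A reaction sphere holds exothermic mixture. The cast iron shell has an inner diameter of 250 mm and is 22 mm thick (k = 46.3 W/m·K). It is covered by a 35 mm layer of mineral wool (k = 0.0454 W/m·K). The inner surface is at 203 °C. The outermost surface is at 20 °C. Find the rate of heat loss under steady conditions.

Q ≈ 79.7 W

For a spherical shell R = (1/r₁ − 1/r₂)/(4πk); film R = 1/(h·4πr²). In series:
R_cast iron shell = (1/0.125 − 1/0.147)/(4π×46.3) = 0.002058 K/W
R_mineral wool = (1/0.147 − 1/0.182)/(4π×0.0454) = 2.293 K/W
R_total = 2.295 K/W
Q = ΔT/R_total = 183/2.295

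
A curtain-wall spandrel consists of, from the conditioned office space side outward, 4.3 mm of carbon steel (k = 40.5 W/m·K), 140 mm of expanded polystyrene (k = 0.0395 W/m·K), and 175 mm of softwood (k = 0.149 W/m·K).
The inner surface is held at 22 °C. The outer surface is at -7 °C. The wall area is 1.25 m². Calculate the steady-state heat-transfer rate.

Model the wall as resistances in series:
R_carbon steel = L/(kA) = 0.0043/(40.5×1.25) = 8.494×10^-5 K/W
R_expanded polystyrene = L/(kA) = 0.14/(0.0395×1.25) = 2.835 K/W
R_softwood = L/(kA) = 0.175/(0.149×1.25) = 0.9396 K/W
R_total = 3.775 K/W
Q = ΔT / R_total = 29 / 3.775

Q ≈ 7.68 W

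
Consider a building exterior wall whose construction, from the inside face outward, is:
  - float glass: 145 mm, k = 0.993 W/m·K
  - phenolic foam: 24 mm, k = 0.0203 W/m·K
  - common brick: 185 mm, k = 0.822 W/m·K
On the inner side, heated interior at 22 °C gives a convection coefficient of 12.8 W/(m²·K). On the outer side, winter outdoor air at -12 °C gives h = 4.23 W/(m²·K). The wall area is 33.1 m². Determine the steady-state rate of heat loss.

Q ≈ 603 W

Using the resistance-network approach (series):
R_inner film = 1/(h_i·A) = 1/(12.8×33.1) = 0.00236 K/W
R_float glass = L/(kA) = 0.145/(0.993×33.1) = 0.004412 K/W
R_phenolic foam = L/(kA) = 0.024/(0.0203×33.1) = 0.03572 K/W
R_common brick = L/(kA) = 0.185/(0.822×33.1) = 0.006799 K/W
R_outer film = 1/(h_o·A) = 1/(4.23×33.1) = 0.007142 K/W
R_total = 0.05643 K/W
Q = ΔT / R_total = 34 / 0.05643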